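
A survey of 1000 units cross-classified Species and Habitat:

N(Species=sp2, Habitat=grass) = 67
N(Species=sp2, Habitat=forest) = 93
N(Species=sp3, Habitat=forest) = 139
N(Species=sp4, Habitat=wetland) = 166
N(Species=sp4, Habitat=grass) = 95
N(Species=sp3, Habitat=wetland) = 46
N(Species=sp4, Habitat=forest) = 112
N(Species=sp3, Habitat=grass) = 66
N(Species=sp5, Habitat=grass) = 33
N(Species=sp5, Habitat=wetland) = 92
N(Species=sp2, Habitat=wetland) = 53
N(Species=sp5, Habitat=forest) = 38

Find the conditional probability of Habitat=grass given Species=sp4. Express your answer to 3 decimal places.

Total with Species=sp4: 112 + 95 + 166 = 373.
P(Habitat=grass | Species=sp4) = 95/373 = 0.255.

0.255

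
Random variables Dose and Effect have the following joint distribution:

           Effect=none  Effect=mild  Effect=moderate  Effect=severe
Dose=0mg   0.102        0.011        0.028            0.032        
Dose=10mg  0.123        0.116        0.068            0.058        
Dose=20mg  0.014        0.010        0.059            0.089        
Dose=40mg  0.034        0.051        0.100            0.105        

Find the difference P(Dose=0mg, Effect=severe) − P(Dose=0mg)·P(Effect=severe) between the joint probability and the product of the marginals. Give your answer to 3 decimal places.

-0.017

P(Dose=0mg) = 0.102 + 0.011 + 0.028 + 0.032 = 0.173.
P(Effect=severe) = 0.032 + 0.058 + 0.089 + 0.105 = 0.284.
P(Dose=0mg, Effect=severe) − P(Dose=0mg)P(Effect=severe) = 0.032 − 0.173×0.284 = -0.017.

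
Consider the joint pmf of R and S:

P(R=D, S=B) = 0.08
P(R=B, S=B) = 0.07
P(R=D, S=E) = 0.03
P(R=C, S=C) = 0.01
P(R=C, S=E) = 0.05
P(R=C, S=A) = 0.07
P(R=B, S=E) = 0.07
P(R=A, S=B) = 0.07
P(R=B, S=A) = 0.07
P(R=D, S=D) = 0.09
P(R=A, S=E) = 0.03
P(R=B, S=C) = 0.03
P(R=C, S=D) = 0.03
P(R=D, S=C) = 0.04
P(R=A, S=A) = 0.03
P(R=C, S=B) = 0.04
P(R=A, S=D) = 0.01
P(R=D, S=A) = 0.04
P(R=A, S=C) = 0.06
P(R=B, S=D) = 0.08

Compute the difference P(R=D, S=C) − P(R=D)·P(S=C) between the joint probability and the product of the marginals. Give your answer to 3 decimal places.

0.001

P(R=D) = 0.04 + 0.08 + 0.04 + 0.09 + 0.03 = 0.28.
P(S=C) = 0.06 + 0.03 + 0.01 + 0.04 = 0.14.
P(R=D, S=C) − P(R=D)P(S=C) = 0.04 − 0.28×0.14 = 0.001.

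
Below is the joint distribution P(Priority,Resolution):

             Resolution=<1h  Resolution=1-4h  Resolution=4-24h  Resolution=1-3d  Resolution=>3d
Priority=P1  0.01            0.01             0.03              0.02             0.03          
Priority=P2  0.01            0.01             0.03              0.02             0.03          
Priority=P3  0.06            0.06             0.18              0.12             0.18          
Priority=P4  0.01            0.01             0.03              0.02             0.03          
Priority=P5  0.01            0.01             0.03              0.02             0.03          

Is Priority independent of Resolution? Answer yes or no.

yes

Every cell satisfies P(Priority,Resolution) = P(Priority)·P(Resolution). For instance P(Priority=P4) = 0.10, P(Resolution=1-3d) = 0.20, and 0.10×0.20 = 0.02 matches the joint entry. So Priority and Resolution are independent.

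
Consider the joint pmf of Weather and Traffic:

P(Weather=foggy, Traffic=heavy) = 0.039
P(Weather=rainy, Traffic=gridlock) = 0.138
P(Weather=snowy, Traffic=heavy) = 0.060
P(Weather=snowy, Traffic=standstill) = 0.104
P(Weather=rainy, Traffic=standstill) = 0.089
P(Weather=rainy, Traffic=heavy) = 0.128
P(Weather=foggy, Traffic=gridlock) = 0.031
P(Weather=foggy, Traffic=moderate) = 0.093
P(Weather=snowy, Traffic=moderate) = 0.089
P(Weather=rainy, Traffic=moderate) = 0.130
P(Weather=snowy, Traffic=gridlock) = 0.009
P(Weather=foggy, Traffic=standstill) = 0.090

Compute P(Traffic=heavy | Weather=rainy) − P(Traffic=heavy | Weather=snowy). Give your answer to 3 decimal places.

0.035

P(Weather=rainy) = 0.130 + 0.128 + 0.138 + 0.089 = 0.485; P(Traffic=heavy | Weather=rainy) = 0.128/0.485 = 0.2639.
P(Weather=snowy) = 0.089 + 0.060 + 0.009 + 0.104 = 0.262; P(Traffic=heavy | Weather=snowy) = 0.060/0.262 = 0.2290.
Difference = 0.035.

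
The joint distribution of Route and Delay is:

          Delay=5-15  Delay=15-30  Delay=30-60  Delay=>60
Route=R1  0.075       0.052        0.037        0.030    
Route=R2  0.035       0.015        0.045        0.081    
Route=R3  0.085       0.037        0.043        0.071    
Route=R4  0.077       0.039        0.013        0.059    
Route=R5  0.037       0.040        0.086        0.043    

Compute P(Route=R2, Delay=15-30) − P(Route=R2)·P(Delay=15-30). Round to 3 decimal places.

P(Route=R2) = 0.035 + 0.015 + 0.045 + 0.081 = 0.176.
P(Delay=15-30) = 0.052 + 0.015 + 0.037 + 0.039 + 0.040 = 0.183.
P(Route=R2, Delay=15-30) − P(Route=R2)P(Delay=15-30) = 0.015 − 0.176×0.183 = -0.017.

-0.017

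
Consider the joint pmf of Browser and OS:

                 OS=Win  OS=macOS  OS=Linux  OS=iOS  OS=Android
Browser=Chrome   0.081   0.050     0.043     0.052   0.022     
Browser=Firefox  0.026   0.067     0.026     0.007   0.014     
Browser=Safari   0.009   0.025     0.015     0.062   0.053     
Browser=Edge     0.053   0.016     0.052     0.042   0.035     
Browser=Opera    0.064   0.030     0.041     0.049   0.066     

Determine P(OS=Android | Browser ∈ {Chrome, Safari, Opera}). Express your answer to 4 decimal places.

0.2130

P(Browser=Chrome) = 0.081 + 0.050 + 0.043 + 0.052 + 0.022 = 0.248.
P(Browser=Safari) = 0.009 + 0.025 + 0.015 + 0.062 + 0.053 = 0.164.
P(Browser=Opera) = 0.064 + 0.030 + 0.041 + 0.049 + 0.066 = 0.250.
P(Browser ∈ {Chrome, Safari, Opera}) = 0.248 + 0.164 + 0.250 = 0.662; P(OS=Android, Browser ∈ {Chrome, Safari, Opera}) = 0.022 + 0.053 + 0.066 = 0.141.
P(OS=Android | Browser ∈ {Chrome, Safari, Opera}) = 0.141/0.662 = 0.2130.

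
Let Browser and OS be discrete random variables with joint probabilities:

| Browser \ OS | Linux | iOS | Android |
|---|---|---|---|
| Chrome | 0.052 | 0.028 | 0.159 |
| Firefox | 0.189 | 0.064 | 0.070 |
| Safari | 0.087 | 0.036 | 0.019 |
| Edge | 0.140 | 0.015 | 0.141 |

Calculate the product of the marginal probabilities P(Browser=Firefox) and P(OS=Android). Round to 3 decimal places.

P(Browser=Firefox) = 0.189 + 0.064 + 0.070 = 0.323.
P(OS=Android) = 0.159 + 0.070 + 0.019 + 0.141 = 0.389.
Product: 0.323 × 0.389 = 0.126.

0.126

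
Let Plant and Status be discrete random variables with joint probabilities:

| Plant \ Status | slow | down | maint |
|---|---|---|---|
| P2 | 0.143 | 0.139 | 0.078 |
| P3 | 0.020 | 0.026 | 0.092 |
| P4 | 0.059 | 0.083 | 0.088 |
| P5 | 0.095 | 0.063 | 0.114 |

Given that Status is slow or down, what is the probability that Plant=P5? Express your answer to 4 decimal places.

0.2516

P(Status=slow) = 0.143 + 0.020 + 0.059 + 0.095 = 0.317.
P(Status=down) = 0.139 + 0.026 + 0.083 + 0.063 = 0.311.
P(Status ∈ {slow, down}) = 0.317 + 0.311 = 0.628; P(Plant=P5, Status ∈ {slow, down}) = 0.095 + 0.063 = 0.158.
P(Plant=P5 | Status ∈ {slow, down}) = 0.158/0.628 = 0.2516.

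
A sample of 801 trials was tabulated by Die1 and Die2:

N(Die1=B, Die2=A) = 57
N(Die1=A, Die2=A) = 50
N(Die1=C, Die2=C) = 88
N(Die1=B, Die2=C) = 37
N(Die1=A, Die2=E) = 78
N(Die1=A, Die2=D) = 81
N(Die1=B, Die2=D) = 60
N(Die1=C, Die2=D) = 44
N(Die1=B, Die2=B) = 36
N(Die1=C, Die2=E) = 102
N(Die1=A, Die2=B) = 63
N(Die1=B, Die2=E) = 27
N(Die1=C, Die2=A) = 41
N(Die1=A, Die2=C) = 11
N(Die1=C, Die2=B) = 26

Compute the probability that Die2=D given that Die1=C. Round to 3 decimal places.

0.146

Total with Die1=C: 41 + 26 + 88 + 44 + 102 = 301.
P(Die2=D | Die1=C) = 44/301 = 0.146.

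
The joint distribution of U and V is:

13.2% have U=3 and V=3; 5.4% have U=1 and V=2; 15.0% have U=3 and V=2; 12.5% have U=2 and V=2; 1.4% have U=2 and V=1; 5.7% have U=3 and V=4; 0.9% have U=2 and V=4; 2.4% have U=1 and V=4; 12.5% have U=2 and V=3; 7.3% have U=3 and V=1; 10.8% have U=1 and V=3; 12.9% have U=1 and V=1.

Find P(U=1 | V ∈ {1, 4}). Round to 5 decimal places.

P(V=1) = 0.129 + 0.014 + 0.073 = 0.216.
P(V=4) = 0.024 + 0.009 + 0.057 = 0.090.
P(V ∈ {1, 4}) = 0.216 + 0.090 = 0.306; P(U=1, V ∈ {1, 4}) = 0.129 + 0.024 = 0.153.
P(U=1 | V ∈ {1, 4}) = 0.153/0.306 = 0.50000.

0.50000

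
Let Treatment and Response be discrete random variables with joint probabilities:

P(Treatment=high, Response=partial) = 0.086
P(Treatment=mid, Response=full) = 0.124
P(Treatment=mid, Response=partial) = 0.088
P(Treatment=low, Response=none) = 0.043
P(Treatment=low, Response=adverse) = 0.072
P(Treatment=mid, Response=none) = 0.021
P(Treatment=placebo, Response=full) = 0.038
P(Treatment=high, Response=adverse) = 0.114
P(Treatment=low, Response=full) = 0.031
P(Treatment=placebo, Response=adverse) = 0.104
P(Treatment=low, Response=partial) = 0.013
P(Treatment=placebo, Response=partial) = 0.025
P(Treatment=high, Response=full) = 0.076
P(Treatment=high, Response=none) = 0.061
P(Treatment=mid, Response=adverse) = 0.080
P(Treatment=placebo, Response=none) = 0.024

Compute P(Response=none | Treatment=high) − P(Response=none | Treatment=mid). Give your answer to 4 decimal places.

P(Treatment=high) = 0.061 + 0.086 + 0.076 + 0.114 = 0.337; P(Response=none | Treatment=high) = 0.061/0.337 = 0.18101.
P(Treatment=mid) = 0.021 + 0.088 + 0.124 + 0.080 = 0.313; P(Response=none | Treatment=mid) = 0.021/0.313 = 0.06709.
Difference = 0.1139.

0.1139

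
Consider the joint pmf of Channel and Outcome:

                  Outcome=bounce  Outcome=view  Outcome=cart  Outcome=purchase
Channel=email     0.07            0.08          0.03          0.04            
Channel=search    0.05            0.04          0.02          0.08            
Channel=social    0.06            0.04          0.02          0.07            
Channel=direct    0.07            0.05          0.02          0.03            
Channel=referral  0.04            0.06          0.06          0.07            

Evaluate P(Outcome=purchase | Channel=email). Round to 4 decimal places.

0.1818

P(Channel=email) = 0.07 + 0.08 + 0.03 + 0.04 = 0.22.
P(Outcome=purchase | Channel=email) = 0.04/0.22 = 0.1818.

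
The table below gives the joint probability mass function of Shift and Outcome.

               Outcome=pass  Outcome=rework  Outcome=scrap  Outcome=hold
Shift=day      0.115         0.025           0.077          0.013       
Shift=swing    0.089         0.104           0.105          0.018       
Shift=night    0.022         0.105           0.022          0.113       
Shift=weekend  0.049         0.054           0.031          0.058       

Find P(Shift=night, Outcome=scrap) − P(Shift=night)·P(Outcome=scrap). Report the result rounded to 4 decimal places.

P(Shift=night) = 0.022 + 0.105 + 0.022 + 0.113 = 0.262.
P(Outcome=scrap) = 0.077 + 0.105 + 0.022 + 0.031 = 0.235.
P(Shift=night, Outcome=scrap) − P(Shift=night)P(Outcome=scrap) = 0.022 − 0.262×0.235 = -0.0396.

-0.0396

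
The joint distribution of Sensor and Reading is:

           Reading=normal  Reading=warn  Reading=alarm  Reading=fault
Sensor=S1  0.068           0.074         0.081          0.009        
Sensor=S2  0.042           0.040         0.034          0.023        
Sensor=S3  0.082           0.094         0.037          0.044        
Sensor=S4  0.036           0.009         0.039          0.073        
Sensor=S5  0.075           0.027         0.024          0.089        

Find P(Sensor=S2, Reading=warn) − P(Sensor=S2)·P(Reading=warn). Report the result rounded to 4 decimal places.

P(Sensor=S2) = 0.042 + 0.040 + 0.034 + 0.023 = 0.139.
P(Reading=warn) = 0.074 + 0.040 + 0.094 + 0.009 + 0.027 = 0.244.
P(Sensor=S2, Reading=warn) − P(Sensor=S2)P(Reading=warn) = 0.040 − 0.139×0.244 = 0.0061.

0.0061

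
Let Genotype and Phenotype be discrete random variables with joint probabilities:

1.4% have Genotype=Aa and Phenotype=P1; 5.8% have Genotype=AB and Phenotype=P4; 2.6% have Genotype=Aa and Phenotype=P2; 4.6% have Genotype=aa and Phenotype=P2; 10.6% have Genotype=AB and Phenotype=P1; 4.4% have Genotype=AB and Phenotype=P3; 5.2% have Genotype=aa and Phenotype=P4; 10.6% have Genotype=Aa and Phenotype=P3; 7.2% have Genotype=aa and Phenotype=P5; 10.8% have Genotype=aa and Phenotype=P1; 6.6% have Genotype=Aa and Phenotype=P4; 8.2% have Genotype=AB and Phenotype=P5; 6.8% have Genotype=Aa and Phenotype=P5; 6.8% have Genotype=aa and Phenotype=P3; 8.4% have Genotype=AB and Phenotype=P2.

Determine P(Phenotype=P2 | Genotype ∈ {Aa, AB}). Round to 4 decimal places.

0.1682

P(Genotype=Aa) = 0.014 + 0.026 + 0.106 + 0.066 + 0.068 = 0.280.
P(Genotype=AB) = 0.106 + 0.084 + 0.044 + 0.058 + 0.082 = 0.374.
P(Genotype ∈ {Aa, AB}) = 0.280 + 0.374 = 0.654; P(Phenotype=P2, Genotype ∈ {Aa, AB}) = 0.026 + 0.084 = 0.110.
P(Phenotype=P2 | Genotype ∈ {Aa, AB}) = 0.110/0.654 = 0.1682.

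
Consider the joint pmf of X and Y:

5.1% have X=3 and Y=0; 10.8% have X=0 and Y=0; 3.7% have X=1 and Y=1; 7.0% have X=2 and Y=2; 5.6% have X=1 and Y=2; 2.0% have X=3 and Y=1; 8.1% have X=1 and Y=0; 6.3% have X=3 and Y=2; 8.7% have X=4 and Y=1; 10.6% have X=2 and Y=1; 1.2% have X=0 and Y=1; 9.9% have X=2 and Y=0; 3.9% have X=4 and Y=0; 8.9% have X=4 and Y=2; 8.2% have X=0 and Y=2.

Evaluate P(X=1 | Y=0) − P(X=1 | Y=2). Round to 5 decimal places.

0.05873

P(Y=0) = 0.108 + 0.081 + 0.099 + 0.051 + 0.039 = 0.378; P(X=1 | Y=0) = 0.081/0.378 = 0.214286.
P(Y=2) = 0.082 + 0.056 + 0.070 + 0.063 + 0.089 = 0.360; P(X=1 | Y=2) = 0.056/0.360 = 0.155556.
Difference = 0.05873.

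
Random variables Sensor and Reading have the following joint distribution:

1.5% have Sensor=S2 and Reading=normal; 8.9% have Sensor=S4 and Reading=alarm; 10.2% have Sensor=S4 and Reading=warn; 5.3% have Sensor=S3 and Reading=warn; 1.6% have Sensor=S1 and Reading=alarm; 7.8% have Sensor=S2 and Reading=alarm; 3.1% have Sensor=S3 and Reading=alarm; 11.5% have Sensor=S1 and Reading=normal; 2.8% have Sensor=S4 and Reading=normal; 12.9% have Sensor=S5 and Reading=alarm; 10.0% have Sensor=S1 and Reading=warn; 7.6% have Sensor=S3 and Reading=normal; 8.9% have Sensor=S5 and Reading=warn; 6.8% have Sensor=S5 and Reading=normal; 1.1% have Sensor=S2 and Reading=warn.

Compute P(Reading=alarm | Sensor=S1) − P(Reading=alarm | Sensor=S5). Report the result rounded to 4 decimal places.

-0.3818

P(Sensor=S1) = 0.115 + 0.100 + 0.016 = 0.231; P(Reading=alarm | Sensor=S1) = 0.016/0.231 = 0.06926.
P(Sensor=S5) = 0.068 + 0.089 + 0.129 = 0.286; P(Reading=alarm | Sensor=S5) = 0.129/0.286 = 0.45105.
Difference = -0.3818.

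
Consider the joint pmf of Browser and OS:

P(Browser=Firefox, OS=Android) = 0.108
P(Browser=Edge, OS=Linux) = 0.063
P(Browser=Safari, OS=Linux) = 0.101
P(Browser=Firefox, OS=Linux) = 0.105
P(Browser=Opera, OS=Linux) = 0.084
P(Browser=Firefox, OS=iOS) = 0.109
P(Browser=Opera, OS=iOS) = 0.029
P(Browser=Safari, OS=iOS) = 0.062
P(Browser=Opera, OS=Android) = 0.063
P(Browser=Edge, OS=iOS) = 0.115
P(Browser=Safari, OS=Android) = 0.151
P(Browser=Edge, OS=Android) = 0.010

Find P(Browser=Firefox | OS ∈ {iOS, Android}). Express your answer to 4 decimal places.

0.3354

P(OS=iOS) = 0.109 + 0.062 + 0.115 + 0.029 = 0.315.
P(OS=Android) = 0.108 + 0.151 + 0.010 + 0.063 = 0.332.
P(OS ∈ {iOS, Android}) = 0.315 + 0.332 = 0.647; P(Browser=Firefox, OS ∈ {iOS, Android}) = 0.109 + 0.108 = 0.217.
P(Browser=Firefox | OS ∈ {iOS, Android}) = 0.217/0.647 = 0.3354.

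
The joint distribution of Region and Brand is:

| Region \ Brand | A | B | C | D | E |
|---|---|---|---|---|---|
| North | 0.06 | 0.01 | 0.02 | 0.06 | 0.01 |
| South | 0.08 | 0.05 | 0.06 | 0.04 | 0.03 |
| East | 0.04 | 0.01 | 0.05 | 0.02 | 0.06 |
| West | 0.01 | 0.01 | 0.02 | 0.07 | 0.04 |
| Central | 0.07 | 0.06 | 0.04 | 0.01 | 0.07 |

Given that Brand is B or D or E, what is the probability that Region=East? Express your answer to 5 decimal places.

0.16364

P(Brand=B) = 0.01 + 0.05 + 0.01 + 0.01 + 0.06 = 0.14.
P(Brand=D) = 0.06 + 0.04 + 0.02 + 0.07 + 0.01 = 0.20.
P(Brand=E) = 0.01 + 0.03 + 0.06 + 0.04 + 0.07 = 0.21.
P(Brand ∈ {B, D, E}) = 0.14 + 0.20 + 0.21 = 0.55; P(Region=East, Brand ∈ {B, D, E}) = 0.01 + 0.02 + 0.06 = 0.09.
P(Region=East | Brand ∈ {B, D, E}) = 0.09/0.55 = 0.16364.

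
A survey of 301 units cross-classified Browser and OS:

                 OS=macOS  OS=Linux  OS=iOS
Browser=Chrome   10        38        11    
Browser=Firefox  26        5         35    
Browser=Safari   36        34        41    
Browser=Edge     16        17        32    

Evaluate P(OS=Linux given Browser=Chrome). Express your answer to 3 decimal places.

0.644

Total with Browser=Chrome: 10 + 38 + 11 = 59.
P(OS=Linux | Browser=Chrome) = 38/59 = 0.644.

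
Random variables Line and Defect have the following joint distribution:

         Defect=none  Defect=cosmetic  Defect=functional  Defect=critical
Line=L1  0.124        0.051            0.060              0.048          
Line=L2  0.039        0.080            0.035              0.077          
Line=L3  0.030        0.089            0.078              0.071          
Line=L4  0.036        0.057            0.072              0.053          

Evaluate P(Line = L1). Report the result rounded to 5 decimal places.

0.28300

P(Line=L1) = 0.124 + 0.051 + 0.060 + 0.048 = 0.283.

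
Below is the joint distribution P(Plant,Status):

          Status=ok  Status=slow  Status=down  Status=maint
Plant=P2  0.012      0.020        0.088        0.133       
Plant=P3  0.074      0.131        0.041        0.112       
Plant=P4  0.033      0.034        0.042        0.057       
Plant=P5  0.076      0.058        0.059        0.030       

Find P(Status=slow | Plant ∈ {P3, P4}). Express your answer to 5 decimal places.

P(Plant=P3) = 0.074 + 0.131 + 0.041 + 0.112 = 0.358.
P(Plant=P4) = 0.033 + 0.034 + 0.042 + 0.057 = 0.166.
P(Plant ∈ {P3, P4}) = 0.358 + 0.166 = 0.524; P(Status=slow, Plant ∈ {P3, P4}) = 0.131 + 0.034 = 0.165.
P(Status=slow | Plant ∈ {P3, P4}) = 0.165/0.524 = 0.31489.

0.31489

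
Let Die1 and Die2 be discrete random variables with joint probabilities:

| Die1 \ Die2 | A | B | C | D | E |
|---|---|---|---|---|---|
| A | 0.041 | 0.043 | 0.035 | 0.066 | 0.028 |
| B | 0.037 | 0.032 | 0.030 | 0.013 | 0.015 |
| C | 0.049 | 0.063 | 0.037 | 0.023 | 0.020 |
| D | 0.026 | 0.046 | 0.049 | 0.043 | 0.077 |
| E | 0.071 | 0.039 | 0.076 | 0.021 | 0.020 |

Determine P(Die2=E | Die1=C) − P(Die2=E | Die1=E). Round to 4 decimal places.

P(Die1=C) = 0.049 + 0.063 + 0.037 + 0.023 + 0.020 = 0.192; P(Die2=E | Die1=C) = 0.020/0.192 = 0.10417.
P(Die1=E) = 0.071 + 0.039 + 0.076 + 0.021 + 0.020 = 0.227; P(Die2=E | Die1=E) = 0.020/0.227 = 0.08811.
Difference = 0.0161.

0.0161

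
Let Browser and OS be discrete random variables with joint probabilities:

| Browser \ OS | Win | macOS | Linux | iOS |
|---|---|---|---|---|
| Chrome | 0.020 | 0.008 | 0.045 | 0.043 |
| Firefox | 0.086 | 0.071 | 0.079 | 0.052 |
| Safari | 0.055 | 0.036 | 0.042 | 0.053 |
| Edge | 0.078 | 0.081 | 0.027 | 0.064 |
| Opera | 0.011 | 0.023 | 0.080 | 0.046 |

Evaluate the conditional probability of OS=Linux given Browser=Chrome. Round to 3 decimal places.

P(Browser=Chrome) = 0.020 + 0.008 + 0.045 + 0.043 = 0.116.
P(OS=Linux | Browser=Chrome) = 0.045/0.116 = 0.388.

0.388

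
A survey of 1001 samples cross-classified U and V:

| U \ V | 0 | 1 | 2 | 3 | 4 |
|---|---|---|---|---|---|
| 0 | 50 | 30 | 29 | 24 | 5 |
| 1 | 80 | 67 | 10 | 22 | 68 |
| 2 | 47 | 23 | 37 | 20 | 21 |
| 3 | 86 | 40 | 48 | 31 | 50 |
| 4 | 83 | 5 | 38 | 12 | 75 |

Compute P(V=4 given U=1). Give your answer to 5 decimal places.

Total with U=1: 80 + 67 + 10 + 22 + 68 = 247.
P(V=4 | U=1) = 68/247 = 0.27530.

0.27530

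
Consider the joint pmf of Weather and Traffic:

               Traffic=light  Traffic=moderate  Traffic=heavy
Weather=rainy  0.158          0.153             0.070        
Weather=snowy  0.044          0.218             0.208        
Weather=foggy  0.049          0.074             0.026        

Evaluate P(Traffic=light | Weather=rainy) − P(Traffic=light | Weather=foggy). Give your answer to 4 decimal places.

P(Weather=rainy) = 0.158 + 0.153 + 0.070 = 0.381; P(Traffic=light | Weather=rainy) = 0.158/0.381 = 0.41470.
P(Weather=foggy) = 0.049 + 0.074 + 0.026 = 0.149; P(Traffic=light | Weather=foggy) = 0.049/0.149 = 0.32886.
Difference = 0.0858.

0.0858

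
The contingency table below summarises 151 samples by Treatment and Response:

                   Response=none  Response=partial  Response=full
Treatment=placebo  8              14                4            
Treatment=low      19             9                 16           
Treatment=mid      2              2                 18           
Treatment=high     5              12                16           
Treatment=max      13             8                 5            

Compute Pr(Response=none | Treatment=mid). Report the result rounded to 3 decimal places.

0.091

Total with Treatment=mid: 2 + 2 + 18 = 22.
P(Response=none | Treatment=mid) = 2/22 = 0.091.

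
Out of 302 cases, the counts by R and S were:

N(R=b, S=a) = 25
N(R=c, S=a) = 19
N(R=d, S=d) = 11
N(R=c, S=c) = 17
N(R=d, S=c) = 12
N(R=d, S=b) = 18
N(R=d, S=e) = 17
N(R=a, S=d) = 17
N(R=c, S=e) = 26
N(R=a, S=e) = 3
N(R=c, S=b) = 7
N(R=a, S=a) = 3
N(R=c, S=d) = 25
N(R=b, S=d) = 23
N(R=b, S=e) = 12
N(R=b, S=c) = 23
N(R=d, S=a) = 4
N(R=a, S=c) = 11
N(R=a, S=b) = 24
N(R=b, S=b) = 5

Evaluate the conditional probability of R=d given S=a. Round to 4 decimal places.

0.0784

Total with S=a: 3 + 25 + 19 + 4 = 51.
P(R=d | S=a) = 4/51 = 0.0784.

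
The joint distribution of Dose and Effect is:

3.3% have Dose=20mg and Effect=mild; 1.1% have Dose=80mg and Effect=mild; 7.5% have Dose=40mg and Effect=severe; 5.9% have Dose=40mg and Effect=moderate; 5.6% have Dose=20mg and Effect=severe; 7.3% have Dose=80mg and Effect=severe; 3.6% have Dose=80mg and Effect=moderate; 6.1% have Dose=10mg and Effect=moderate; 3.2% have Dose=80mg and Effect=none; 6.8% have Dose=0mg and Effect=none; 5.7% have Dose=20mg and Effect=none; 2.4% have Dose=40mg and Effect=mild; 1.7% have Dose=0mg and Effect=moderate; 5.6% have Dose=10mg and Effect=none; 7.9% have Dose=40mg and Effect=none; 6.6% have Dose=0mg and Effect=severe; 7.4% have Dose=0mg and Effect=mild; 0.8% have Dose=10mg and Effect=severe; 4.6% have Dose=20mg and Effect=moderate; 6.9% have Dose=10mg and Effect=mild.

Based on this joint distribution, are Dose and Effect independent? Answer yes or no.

P(Dose=10mg) = 0.194 and P(Effect=severe) = 0.278, so their product is 0.05393, but P(Dose=10mg, Effect=severe) = 0.008. Since these differ, Dose and Effect are not independent.

no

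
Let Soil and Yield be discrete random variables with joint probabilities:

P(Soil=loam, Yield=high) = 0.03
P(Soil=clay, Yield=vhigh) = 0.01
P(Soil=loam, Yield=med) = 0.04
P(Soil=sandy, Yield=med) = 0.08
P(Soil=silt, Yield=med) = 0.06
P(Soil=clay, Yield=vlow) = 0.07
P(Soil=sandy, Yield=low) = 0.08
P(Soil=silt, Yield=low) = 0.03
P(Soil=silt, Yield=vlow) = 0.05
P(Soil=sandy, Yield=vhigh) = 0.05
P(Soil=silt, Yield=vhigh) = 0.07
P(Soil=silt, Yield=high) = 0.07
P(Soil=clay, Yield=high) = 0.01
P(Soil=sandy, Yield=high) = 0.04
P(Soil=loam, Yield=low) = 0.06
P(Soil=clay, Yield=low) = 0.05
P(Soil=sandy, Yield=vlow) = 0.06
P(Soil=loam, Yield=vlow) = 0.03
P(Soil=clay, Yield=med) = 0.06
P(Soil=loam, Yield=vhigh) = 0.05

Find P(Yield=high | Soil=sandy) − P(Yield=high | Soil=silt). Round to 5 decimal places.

-0.12097

P(Soil=sandy) = 0.06 + 0.08 + 0.08 + 0.04 + 0.05 = 0.31; P(Yield=high | Soil=sandy) = 0.04/0.31 = 0.129032.
P(Soil=silt) = 0.05 + 0.03 + 0.06 + 0.07 + 0.07 = 0.28; P(Yield=high | Soil=silt) = 0.07/0.28 = 0.250000.
Difference = -0.12097.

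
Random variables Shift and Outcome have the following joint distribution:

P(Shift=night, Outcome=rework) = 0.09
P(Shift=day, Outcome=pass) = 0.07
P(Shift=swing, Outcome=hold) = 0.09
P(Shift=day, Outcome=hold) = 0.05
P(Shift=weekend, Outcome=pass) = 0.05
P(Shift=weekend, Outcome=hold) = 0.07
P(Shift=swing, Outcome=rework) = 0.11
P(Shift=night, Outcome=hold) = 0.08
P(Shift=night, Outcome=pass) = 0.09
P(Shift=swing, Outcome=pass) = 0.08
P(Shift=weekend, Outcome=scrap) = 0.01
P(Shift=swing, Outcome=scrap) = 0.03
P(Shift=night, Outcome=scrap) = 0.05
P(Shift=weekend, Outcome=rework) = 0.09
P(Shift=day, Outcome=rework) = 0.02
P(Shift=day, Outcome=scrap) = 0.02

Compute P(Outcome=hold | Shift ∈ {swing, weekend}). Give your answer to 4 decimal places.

P(Shift=swing) = 0.08 + 0.11 + 0.03 + 0.09 = 0.31.
P(Shift=weekend) = 0.05 + 0.09 + 0.01 + 0.07 = 0.22.
P(Shift ∈ {swing, weekend}) = 0.31 + 0.22 = 0.53; P(Outcome=hold, Shift ∈ {swing, weekend}) = 0.09 + 0.07 = 0.16.
P(Outcome=hold | Shift ∈ {swing, weekend}) = 0.16/0.53 = 0.3019.

0.3019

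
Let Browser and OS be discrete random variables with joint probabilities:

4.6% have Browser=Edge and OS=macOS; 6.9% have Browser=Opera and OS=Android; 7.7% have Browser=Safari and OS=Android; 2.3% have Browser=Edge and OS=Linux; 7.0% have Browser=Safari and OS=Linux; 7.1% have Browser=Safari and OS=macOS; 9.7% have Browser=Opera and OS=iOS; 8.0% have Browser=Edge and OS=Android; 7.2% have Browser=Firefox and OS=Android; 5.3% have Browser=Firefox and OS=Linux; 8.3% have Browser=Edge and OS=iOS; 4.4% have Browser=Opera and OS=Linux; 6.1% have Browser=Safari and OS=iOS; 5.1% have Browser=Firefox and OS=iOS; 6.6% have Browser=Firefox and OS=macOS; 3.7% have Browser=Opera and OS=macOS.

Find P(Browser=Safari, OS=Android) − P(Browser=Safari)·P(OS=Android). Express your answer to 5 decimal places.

P(Browser=Safari) = 0.071 + 0.070 + 0.061 + 0.077 = 0.279.
P(OS=Android) = 0.072 + 0.077 + 0.080 + 0.069 = 0.298.
P(Browser=Safari, OS=Android) − P(Browser=Safari)P(OS=Android) = 0.077 − 0.279×0.298 = -0.00614.

-0.00614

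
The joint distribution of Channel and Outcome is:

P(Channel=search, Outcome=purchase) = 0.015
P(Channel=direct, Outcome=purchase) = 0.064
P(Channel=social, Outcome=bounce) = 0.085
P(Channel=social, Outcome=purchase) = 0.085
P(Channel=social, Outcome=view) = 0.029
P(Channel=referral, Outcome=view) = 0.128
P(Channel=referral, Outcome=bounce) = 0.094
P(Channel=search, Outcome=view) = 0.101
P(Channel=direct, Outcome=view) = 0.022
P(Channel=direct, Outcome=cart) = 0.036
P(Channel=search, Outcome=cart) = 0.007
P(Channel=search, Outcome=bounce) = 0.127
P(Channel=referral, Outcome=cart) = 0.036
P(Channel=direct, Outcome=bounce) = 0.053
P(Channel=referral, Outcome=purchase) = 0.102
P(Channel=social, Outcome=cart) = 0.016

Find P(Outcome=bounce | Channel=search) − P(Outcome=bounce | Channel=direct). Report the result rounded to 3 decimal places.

0.205

P(Channel=search) = 0.127 + 0.101 + 0.007 + 0.015 = 0.250; P(Outcome=bounce | Channel=search) = 0.127/0.250 = 0.5080.
P(Channel=direct) = 0.053 + 0.022 + 0.036 + 0.064 = 0.175; P(Outcome=bounce | Channel=direct) = 0.053/0.175 = 0.3029.
Difference = 0.205.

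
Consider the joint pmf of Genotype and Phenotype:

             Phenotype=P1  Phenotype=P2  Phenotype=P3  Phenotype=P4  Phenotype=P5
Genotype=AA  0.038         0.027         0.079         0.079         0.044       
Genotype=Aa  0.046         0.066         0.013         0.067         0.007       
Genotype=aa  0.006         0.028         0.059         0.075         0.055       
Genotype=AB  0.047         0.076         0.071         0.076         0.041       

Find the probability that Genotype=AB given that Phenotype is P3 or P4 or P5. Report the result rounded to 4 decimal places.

0.2823

P(Phenotype=P3) = 0.079 + 0.013 + 0.059 + 0.071 = 0.222.
P(Phenotype=P4) = 0.079 + 0.067 + 0.075 + 0.076 = 0.297.
P(Phenotype=P5) = 0.044 + 0.007 + 0.055 + 0.041 = 0.147.
P(Phenotype ∈ {P3, P4, P5}) = 0.222 + 0.297 + 0.147 = 0.666; P(Genotype=AB, Phenotype ∈ {P3, P4, P5}) = 0.071 + 0.076 + 0.041 = 0.188.
P(Genotype=AB | Phenotype ∈ {P3, P4, P5}) = 0.188/0.666 = 0.2823.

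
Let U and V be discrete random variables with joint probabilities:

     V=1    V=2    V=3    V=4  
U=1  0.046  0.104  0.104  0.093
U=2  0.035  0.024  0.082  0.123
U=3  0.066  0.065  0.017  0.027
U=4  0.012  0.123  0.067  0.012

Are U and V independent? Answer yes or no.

no

P(U=2) = 0.264 and P(V=2) = 0.316, so their product is 0.08342, but P(U=2, V=2) = 0.024. Since these differ, U and V are not independent.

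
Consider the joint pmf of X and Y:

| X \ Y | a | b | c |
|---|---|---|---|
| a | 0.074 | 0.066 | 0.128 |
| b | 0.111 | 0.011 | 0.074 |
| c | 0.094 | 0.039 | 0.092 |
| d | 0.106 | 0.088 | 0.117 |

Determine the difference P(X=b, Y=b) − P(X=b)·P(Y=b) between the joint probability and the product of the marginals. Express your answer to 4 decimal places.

P(X=b) = 0.111 + 0.011 + 0.074 = 0.196.
P(Y=b) = 0.066 + 0.011 + 0.039 + 0.088 = 0.204.
P(X=b, Y=b) − P(X=b)P(Y=b) = 0.011 − 0.196×0.204 = -0.0290.

-0.0290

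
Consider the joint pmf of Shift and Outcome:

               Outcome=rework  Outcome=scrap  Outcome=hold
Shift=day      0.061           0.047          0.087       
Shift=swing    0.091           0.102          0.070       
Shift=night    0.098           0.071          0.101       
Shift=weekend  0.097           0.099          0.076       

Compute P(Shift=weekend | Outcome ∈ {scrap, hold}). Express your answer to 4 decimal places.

0.2680

P(Outcome=scrap) = 0.047 + 0.102 + 0.071 + 0.099 = 0.319.
P(Outcome=hold) = 0.087 + 0.070 + 0.101 + 0.076 = 0.334.
P(Outcome ∈ {scrap, hold}) = 0.319 + 0.334 = 0.653; P(Shift=weekend, Outcome ∈ {scrap, hold}) = 0.099 + 0.076 = 0.175.
P(Shift=weekend | Outcome ∈ {scrap, hold}) = 0.175/0.653 = 0.2680.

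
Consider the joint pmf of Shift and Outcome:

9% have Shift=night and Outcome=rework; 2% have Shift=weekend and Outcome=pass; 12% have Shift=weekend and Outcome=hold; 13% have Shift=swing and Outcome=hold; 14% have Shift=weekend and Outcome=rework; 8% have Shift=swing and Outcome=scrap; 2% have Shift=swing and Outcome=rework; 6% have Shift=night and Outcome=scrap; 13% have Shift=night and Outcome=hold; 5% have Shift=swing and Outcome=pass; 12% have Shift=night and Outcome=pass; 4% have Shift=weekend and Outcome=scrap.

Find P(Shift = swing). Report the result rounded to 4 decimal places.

P(Shift=swing) = 0.05 + 0.02 + 0.08 + 0.13 = 0.28.

0.2800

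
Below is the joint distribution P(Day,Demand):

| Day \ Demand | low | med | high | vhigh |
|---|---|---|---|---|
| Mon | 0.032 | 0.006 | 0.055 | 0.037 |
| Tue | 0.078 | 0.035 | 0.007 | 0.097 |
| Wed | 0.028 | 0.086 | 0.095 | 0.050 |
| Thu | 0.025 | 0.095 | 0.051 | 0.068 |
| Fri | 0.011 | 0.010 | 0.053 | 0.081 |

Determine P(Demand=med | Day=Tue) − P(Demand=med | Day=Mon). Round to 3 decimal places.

P(Day=Tue) = 0.078 + 0.035 + 0.007 + 0.097 = 0.217; P(Demand=med | Day=Tue) = 0.035/0.217 = 0.1613.
P(Day=Mon) = 0.032 + 0.006 + 0.055 + 0.037 = 0.130; P(Demand=med | Day=Mon) = 0.006/0.130 = 0.0462.
Difference = 0.115.

0.115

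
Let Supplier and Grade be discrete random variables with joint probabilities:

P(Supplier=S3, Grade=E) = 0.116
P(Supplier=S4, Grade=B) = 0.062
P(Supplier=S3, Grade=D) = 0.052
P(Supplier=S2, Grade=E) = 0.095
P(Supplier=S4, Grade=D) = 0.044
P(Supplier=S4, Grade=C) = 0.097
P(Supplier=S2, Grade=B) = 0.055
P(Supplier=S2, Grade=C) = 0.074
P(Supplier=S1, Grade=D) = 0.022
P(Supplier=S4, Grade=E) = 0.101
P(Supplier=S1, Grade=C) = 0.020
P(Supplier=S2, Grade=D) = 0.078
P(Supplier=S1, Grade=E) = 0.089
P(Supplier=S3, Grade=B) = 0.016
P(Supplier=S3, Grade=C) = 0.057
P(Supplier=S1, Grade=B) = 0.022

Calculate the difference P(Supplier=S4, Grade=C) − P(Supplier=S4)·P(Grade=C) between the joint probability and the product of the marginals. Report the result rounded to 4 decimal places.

0.0216

P(Supplier=S4) = 0.062 + 0.097 + 0.044 + 0.101 = 0.304.
P(Grade=C) = 0.020 + 0.074 + 0.057 + 0.097 = 0.248.
P(Supplier=S4, Grade=C) − P(Supplier=S4)P(Grade=C) = 0.097 − 0.304×0.248 = 0.0216.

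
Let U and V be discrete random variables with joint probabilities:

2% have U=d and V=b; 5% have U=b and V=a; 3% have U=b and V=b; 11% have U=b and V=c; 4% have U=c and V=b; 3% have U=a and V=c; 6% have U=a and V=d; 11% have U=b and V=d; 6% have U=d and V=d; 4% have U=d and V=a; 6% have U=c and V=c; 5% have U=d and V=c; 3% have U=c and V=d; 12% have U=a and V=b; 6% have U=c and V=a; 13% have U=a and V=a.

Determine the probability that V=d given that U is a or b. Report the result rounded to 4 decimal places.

P(U=a) = 0.13 + 0.12 + 0.03 + 0.06 = 0.34.
P(U=b) = 0.05 + 0.03 + 0.11 + 0.11 = 0.30.
P(U ∈ {a, b}) = 0.34 + 0.30 = 0.64; P(V=d, U ∈ {a, b}) = 0.06 + 0.11 = 0.17.
P(V=d | U ∈ {a, b}) = 0.17/0.64 = 0.2656.

0.2656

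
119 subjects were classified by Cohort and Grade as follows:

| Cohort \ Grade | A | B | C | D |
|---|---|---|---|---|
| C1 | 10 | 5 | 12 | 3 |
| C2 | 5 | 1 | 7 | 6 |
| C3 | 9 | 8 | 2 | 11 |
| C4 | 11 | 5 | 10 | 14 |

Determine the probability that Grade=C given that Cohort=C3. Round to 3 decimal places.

0.067

Total with Cohort=C3: 9 + 8 + 2 + 11 = 30.
P(Grade=C | Cohort=C3) = 2/30 = 0.067.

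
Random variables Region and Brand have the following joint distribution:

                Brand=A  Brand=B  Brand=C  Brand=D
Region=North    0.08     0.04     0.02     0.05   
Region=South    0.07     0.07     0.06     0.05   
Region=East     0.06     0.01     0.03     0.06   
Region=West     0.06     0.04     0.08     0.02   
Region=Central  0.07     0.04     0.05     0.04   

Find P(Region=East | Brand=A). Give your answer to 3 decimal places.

P(Brand=A) = 0.08 + 0.07 + 0.06 + 0.06 + 0.07 = 0.34.
P(Region=East | Brand=A) = 0.06/0.34 = 0.176.

0.176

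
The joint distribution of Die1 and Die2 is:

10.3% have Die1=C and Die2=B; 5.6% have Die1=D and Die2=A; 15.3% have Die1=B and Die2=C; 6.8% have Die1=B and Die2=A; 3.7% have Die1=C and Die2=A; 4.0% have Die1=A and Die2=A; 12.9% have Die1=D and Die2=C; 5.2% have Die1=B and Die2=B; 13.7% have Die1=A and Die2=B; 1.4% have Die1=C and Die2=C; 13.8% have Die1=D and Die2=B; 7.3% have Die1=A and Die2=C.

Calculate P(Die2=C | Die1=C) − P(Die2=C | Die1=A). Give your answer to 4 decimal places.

-0.2011

P(Die1=C) = 0.037 + 0.103 + 0.014 = 0.154; P(Die2=C | Die1=C) = 0.014/0.154 = 0.09091.
P(Die1=A) = 0.040 + 0.137 + 0.073 = 0.250; P(Die2=C | Die1=A) = 0.073/0.250 = 0.29200.
Difference = -0.2011.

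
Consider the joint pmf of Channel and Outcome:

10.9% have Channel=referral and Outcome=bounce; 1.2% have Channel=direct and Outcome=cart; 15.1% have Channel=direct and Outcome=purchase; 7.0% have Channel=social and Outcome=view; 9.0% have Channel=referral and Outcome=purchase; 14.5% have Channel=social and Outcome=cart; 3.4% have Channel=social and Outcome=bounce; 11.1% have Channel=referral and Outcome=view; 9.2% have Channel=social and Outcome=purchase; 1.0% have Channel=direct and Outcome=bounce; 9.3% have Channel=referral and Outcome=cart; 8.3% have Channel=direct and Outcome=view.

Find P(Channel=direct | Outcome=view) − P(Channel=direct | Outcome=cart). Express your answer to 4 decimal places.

P(Outcome=view) = 0.070 + 0.083 + 0.111 = 0.264; P(Channel=direct | Outcome=view) = 0.083/0.264 = 0.31439.
P(Outcome=cart) = 0.145 + 0.012 + 0.093 = 0.250; P(Channel=direct | Outcome=cart) = 0.012/0.250 = 0.04800.
Difference = 0.2664.

0.2664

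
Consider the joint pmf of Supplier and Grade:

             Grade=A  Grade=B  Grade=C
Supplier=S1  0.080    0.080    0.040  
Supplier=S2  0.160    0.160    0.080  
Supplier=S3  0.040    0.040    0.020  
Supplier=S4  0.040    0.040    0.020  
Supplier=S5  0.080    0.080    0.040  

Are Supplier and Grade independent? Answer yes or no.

yes

Every cell satisfies P(Supplier,Grade) = P(Supplier)·P(Grade). For instance P(Supplier=S2) = 0.400, P(Grade=A) = 0.400, and 0.400×0.400 = 0.160 matches the joint entry. So Supplier and Grade are independent.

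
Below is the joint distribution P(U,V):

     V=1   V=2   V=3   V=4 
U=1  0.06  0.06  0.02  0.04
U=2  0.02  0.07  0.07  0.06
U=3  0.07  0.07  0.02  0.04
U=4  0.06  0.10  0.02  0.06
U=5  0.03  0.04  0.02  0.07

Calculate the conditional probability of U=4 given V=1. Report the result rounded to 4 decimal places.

0.2500

P(V=1) = 0.06 + 0.02 + 0.07 + 0.06 + 0.03 = 0.24.
P(U=4 | V=1) = 0.06/0.24 = 0.2500.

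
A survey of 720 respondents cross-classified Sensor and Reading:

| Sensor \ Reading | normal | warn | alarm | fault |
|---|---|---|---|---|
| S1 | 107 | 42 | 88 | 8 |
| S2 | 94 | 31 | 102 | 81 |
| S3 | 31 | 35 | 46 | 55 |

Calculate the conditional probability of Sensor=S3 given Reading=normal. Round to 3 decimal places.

Total with Reading=normal: 107 + 94 + 31 = 232.
P(Sensor=S3 | Reading=normal) = 31/232 = 0.134.

0.134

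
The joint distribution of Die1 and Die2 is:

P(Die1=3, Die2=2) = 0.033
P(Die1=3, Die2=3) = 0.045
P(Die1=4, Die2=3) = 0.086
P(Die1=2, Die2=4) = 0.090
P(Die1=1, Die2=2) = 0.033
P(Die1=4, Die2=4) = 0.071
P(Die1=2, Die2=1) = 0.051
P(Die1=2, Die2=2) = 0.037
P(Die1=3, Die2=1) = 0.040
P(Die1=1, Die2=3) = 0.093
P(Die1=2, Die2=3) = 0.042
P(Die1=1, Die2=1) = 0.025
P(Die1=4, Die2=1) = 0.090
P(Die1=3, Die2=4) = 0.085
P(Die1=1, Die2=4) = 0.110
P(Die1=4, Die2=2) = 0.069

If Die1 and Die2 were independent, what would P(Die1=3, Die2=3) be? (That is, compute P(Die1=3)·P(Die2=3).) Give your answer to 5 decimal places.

0.05400

P(Die1=3) = 0.040 + 0.033 + 0.045 + 0.085 = 0.203.
P(Die2=3) = 0.093 + 0.042 + 0.045 + 0.086 = 0.266.
Product: 0.203 × 0.266 = 0.05400.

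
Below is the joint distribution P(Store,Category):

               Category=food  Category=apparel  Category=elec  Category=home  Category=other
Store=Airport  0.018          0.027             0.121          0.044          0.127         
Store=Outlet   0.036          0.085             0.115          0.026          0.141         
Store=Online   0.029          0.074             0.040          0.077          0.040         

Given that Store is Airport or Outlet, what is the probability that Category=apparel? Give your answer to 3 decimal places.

P(Store=Airport) = 0.018 + 0.027 + 0.121 + 0.044 + 0.127 = 0.337.
P(Store=Outlet) = 0.036 + 0.085 + 0.115 + 0.026 + 0.141 = 0.403.
P(Store ∈ {Airport, Outlet}) = 0.337 + 0.403 = 0.740; P(Category=apparel, Store ∈ {Airport, Outlet}) = 0.027 + 0.085 = 0.112.
P(Category=apparel | Store ∈ {Airport, Outlet}) = 0.112/0.740 = 0.151.

0.151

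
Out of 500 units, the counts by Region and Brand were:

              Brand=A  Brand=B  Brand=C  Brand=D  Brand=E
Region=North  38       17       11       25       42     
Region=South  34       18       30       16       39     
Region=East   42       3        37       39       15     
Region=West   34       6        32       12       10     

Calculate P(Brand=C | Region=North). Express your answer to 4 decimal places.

0.0827

Total with Region=North: 38 + 17 + 11 + 25 + 42 = 133.
P(Brand=C | Region=North) = 11/133 = 0.0827.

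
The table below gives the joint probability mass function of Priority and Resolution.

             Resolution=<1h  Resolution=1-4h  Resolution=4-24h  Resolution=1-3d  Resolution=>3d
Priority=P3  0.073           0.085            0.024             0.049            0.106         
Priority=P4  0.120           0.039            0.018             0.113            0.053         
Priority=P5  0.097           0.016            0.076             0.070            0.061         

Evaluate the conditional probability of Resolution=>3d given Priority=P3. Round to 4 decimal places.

P(Priority=P3) = 0.073 + 0.085 + 0.024 + 0.049 + 0.106 = 0.337.
P(Resolution=>3d | Priority=P3) = 0.106/0.337 = 0.3145.

0.3145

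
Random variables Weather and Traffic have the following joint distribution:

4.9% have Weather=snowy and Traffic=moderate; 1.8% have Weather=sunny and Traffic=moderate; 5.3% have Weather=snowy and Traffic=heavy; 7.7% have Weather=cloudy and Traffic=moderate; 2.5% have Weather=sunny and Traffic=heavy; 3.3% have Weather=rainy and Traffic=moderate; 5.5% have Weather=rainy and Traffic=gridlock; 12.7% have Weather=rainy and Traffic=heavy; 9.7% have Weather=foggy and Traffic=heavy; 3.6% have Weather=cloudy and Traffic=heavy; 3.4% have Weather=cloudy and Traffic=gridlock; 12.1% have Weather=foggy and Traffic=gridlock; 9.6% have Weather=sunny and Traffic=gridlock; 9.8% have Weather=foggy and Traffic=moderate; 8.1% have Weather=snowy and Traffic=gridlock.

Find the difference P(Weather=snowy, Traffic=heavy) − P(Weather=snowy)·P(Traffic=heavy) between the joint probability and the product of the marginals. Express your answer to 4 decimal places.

P(Weather=snowy) = 0.049 + 0.053 + 0.081 = 0.183.
P(Traffic=heavy) = 0.025 + 0.036 + 0.127 + 0.053 + 0.097 = 0.338.
P(Weather=snowy, Traffic=heavy) − P(Weather=snowy)P(Traffic=heavy) = 0.053 − 0.183×0.338 = -0.0089.

-0.0089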